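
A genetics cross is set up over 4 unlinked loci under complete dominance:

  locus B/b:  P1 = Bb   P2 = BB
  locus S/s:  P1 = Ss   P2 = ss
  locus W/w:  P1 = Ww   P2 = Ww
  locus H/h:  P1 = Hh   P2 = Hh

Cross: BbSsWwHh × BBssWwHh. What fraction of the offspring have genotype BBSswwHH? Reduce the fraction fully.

BbSsWwHh gametes: BSWH×1, BSWh×1, BSwH×1, BSwh×1, BsWH×1, BsWh×1, BswH×1, Bswh×1, bSWH×1, bSWh×1, bSwH×1, bSwh×1, bsWH×1, bsWh×1, bswH×1, bswh×1
BBssWwHh gametes: BsWH×4, BsWh×4, BswH×4, Bswh×4
BbSsWwHh×BBssWwHh grid (16·16=256): BBSsWWHH=4 BBSsWWHh=8 BBSsWWhh=4 BBSsWwHH=8 BBSsWwHh=16 BBSsWwhh=8 BBSswwHH=4 BBSswwHh=8 BBSswwhh=4 BBssWWHH=4 BBssWWHh=8 BBssWWhh=4 BBssWwHH=8 BBssWwHh=16 BBssWwhh=8 BBsswwHH=4 BBsswwHh=8 BBsswwhh=4 BbSsWWHH=4 BbSsWWHh=8 BbSsWWhh=4 BbSsWwHH=8 BbSsWwHh=16 BbSsWwhh=8 BbSswwHH=4 BbSswwHh=8 BbSswwhh=4 BbssWWHH=4 BbssWWHh=8 BbssWWhh=4 BbssWwHH=8 BbssWwHh=16 BbssWwhh=8 BbsswwHH=4 BbsswwHh=8 Bbsswwhh=4
BBSswwHH hits 4/256; gcd=4; 4÷4/256÷4 = 1/64

P(BBSswwHH) = 1/64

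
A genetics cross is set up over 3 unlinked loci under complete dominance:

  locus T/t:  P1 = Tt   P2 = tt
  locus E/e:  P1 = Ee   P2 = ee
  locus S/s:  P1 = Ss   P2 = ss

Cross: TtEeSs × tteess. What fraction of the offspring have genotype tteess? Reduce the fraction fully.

TtEeSs gametes: TES×1, TEs×1, TeS×1, Tes×1, tES×1, tEs×1, teS×1, tes×1
tteess gametes: tes×8
TtEeSs×tteess grid (8·8=64): TtEeSs=8 TtEess=8 TteeSs=8 Tteess=8 ttEeSs=8 ttEess=8 tteeSs=8 tteess=8
tteess hits 8/64; gcd=8; 8÷8/64÷8 = 1/8

P(tteess) = 1/8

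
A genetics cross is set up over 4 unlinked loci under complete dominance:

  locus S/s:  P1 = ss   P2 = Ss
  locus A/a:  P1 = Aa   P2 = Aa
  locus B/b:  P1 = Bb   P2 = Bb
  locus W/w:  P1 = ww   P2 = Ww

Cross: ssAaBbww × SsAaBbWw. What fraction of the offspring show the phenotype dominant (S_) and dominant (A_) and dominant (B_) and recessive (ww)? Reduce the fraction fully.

P(S_ A_ B_ ww) = 9/64

ssAaBbww gametes: sABw×4, sAbw×4, saBw×4, sabw×4
SsAaBbWw gametes: SABW×1, SABw×1, SAbW×1, SAbw×1, SaBW×1, SaBw×1, SabW×1, Sabw×1, sABW×1, sABw×1, sAbW×1, sAbw×1, saBW×1, saBw×1, sabW×1, sabw×1
ssAaBbww×SsAaBbWw grid (16·16=256): SsAABBWw=4 SsAABBww=4 SsAABbWw=8 SsAABbww=8 SsAAbbWw=4 SsAAbbww=4 SsAaBBWw=8 SsAaBBww=8 SsAaBbWw=16 SsAaBbww=16 SsAabbWw=8 SsAabbww=8 SsaaBBWw=4 SsaaBBww=4 SsaaBbWw=8 SsaaBbww=8 SsaabbWw=4 Ssaabbww=4 ssAABBWw=4 ssAABBww=4 ssAABbWw=8 ssAABbww=8 ssAAbbWw=4 ssAAbbww=4 ssAaBBWw=8 ssAaBBww=8 ssAaBbWw=16 ssAaBbww=16 ssAabbWw=8 ssAabbww=8 ssaaBBWw=4 ssaaBBww=4 ssaaBbWw=8 ssaaBbww=8 ssaabbWw=4 ssaabbww=4
S_ A_ B_ ww hits 36/256; gcd=4; 36÷4/256÷4 = 9/64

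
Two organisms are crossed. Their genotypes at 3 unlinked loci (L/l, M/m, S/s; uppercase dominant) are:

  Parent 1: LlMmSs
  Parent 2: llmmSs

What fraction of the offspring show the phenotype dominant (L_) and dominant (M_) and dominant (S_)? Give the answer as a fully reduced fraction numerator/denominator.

LlMmSs gametes: LMS×1, LMs×1, LmS×1, Lms×1, lMS×1, lMs×1, lmS×1, lms×1
llmmSs gametes: lmS×4, lms×4
LlMmSs×llmmSs grid (8·8=64): LlMmSS=4 LlMmSs=8 LlMmss=4 LlmmSS=4 LlmmSs=8 Llmmss=4 llMmSS=4 llMmSs=8 llMmss=4 llmmSS=4 llmmSs=8 llmmss=4
L_ M_ S_ hits 12/64; gcd=4; 12÷4/64÷4 = 3/16

P(L_ M_ S_) = 3/16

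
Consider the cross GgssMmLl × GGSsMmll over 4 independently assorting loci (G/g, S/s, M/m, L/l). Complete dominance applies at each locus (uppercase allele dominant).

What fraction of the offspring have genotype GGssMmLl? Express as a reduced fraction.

P(GGssMmLl) = 1/16

GgssMmLl gametes: GsML×2, GsMl×2, GsmL×2, Gsml×2, gsML×2, gsMl×2, gsmL×2, gsml×2
GGSsMmll gametes: GSMl×4, GSml×4, GsMl×4, Gsml×4
GgssMmLl×GGSsMmll grid (16·16=256): GGSsMMLl=8 GGSsMMll=8 GGSsMmLl=16 GGSsMmll=16 GGSsmmLl=8 GGSsmmll=8 GGssMMLl=8 GGssMMll=8 GGssMmLl=16 GGssMmll=16 GGssmmLl=8 GGssmmll=8 GgSsMMLl=8 GgSsMMll=8 GgSsMmLl=16 GgSsMmll=16 GgSsmmLl=8 GgSsmmll=8 GgssMMLl=8 GgssMMll=8 GgssMmLl=16 GgssMmll=16 GgssmmLl=8 Ggssmmll=8
GGssMmLl hits 16/256; gcd=16; 16÷16/256÷16 = 1/16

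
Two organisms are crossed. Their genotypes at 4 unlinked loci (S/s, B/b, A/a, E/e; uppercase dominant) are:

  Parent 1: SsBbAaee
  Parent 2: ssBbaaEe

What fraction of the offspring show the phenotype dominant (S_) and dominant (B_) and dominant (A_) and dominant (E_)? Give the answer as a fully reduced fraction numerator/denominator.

P(S_ B_ A_ E_) = 3/32

SsBbAaee gametes: SBAe×2, SBae×2, SbAe×2, Sbae×2, sBAe×2, sBae×2, sbAe×2, sbae×2
ssBbaaEe gametes: sBaE×4, sBae×4, sbaE×4, sbae×4
SsBbAaee×ssBbaaEe grid (16·16=256): SsBBAaEe=8 SsBBAaee=8 SsBBaaEe=8 SsBBaaee=8 SsBbAaEe=16 SsBbAaee=16 SsBbaaEe=16 SsBbaaee=16 SsbbAaEe=8 SsbbAaee=8 SsbbaaEe=8 Ssbbaaee=8 ssBBAaEe=8 ssBBAaee=8 ssBBaaEe=8 ssBBaaee=8 ssBbAaEe=16 ssBbAaee=16 ssBbaaEe=16 ssBbaaee=16 ssbbAaEe=8 ssbbAaee=8 ssbbaaEe=8 ssbbaaee=8
S_ B_ A_ E_ hits 24/256; gcd=8; 24÷8/256÷8 = 3/32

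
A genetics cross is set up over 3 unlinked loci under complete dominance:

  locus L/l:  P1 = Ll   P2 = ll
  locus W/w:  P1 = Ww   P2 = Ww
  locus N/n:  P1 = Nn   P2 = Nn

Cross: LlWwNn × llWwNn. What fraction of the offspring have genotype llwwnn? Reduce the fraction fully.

P(llwwnn) = 1/32

LlWwNn gametes: LWN×1, LWn×1, LwN×1, Lwn×1, lWN×1, lWn×1, lwN×1, lwn×1
llWwNn gametes: lWN×2, lWn×2, lwN×2, lwn×2
LlWwNn×llWwNn grid (8·8=64): LlWWNN=2 LlWWNn=4 LlWWnn=2 LlWwNN=4 LlWwNn=8 LlWwnn=4 LlwwNN=2 LlwwNn=4 Llwwnn=2 llWWNN=2 llWWNn=4 llWWnn=2 llWwNN=4 llWwNn=8 llWwnn=4 llwwNN=2 llwwNn=4 llwwnn=2
llwwnn hits 2/64; gcd=2; 2÷2/64÷2 = 1/32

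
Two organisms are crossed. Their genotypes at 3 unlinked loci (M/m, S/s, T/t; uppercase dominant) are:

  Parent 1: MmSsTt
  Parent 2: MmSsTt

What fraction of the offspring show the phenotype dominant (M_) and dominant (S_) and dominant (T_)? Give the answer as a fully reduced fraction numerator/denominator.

P(M_ S_ T_) = 27/64

MmSsTt gametes: MST×1, MSt×1, MsT×1, Mst×1, mST×1, mSt×1, msT×1, mst×1
MmSsTt gametes: MST×1, MSt×1, MsT×1, Mst×1, mST×1, mSt×1, msT×1, mst×1
MmSsTt×MmSsTt grid (8·8=64): MMSSTT=1 MMSSTt=2 MMSStt=1 MMSsTT=2 MMSsTt=4 MMSstt=2 MMssTT=1 MMssTt=2 MMsstt=1 MmSSTT=2 MmSSTt=4 MmSStt=2 MmSsTT=4 MmSsTt=8 MmSstt=4 MmssTT=2 MmssTt=4 Mmsstt=2 mmSSTT=1 mmSSTt=2 mmSStt=1 mmSsTT=2 mmSsTt=4 mmSstt=2 mmssTT=1 mmssTt=2 mmsstt=1
M_ S_ T_ hits 27/64; gcd=1; 27÷1/64÷1 = 27/64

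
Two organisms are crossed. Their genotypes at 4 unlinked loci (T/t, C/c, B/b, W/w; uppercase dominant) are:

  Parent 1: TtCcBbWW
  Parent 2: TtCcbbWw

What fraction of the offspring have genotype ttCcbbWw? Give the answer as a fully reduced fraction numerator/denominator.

TtCcBbWW gametes: TCBW×2, TCbW×2, TcBW×2, TcbW×2, tCBW×2, tCbW×2, tcBW×2, tcbW×2
TtCcbbWw gametes: TCbW×2, TCbw×2, TcbW×2, Tcbw×2, tCbW×2, tCbw×2, tcbW×2, tcbw×2
TtCcBbWW×TtCcbbWw grid (16·16=256): TTCCBbWW=4 TTCCBbWw=4 TTCCbbWW=4 TTCCbbWw=4 TTCcBbWW=8 TTCcBbWw=8 TTCcbbWW=8 TTCcbbWw=8 TTccBbWW=4 TTccBbWw=4 TTccbbWW=4 TTccbbWw=4 TtCCBbWW=8 TtCCBbWw=8 TtCCbbWW=8 TtCCbbWw=8 TtCcBbWW=16 TtCcBbWw=16 TtCcbbWW=16 TtCcbbWw=16 TtccBbWW=8 TtccBbWw=8 TtccbbWW=8 TtccbbWw=8 ttCCBbWW=4 ttCCBbWw=4 ttCCbbWW=4 ttCCbbWw=4 ttCcBbWW=8 ttCcBbWw=8 ttCcbbWW=8 ttCcbbWw=8 ttccBbWW=4 ttccBbWw=4 ttccbbWW=4 ttccbbWw=4
ttCcbbWw hits 8/256; gcd=8; 8÷8/256÷8 = 1/32

P(ttCcbbWw) = 1/32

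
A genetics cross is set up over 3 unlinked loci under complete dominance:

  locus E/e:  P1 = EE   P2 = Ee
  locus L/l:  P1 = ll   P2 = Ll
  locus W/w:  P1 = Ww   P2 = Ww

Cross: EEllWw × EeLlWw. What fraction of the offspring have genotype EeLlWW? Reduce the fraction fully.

P(EeLlWW) = 1/16

EEllWw gametes: ElW×4, Elw×4
EeLlWw gametes: ELW×1, ELw×1, ElW×1, Elw×1, eLW×1, eLw×1, elW×1, elw×1
EEllWw×EeLlWw grid (8·8=64): EELlWW=4 EELlWw=8 EELlww=4 EEllWW=4 EEllWw=8 EEllww=4 EeLlWW=4 EeLlWw=8 EeLlww=4 EellWW=4 EellWw=8 Eellww=4
EeLlWW hits 4/64; gcd=4; 4÷4/64÷4 = 1/16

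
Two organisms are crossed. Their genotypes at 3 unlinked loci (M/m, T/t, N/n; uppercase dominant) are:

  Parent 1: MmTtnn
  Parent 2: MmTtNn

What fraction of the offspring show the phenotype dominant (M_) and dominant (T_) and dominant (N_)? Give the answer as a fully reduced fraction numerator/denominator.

P(M_ T_ N_) = 9/32

MmTtnn gametes: MTn×2, Mtn×2, mTn×2, mtn×2
MmTtNn gametes: MTN×1, MTn×1, MtN×1, Mtn×1, mTN×1, mTn×1, mtN×1, mtn×1
MmTtnn×MmTtNn grid (8·8=64): MMTTNn=2 MMTTnn=2 MMTtNn=4 MMTtnn=4 MMttNn=2 MMttnn=2 MmTTNn=4 MmTTnn=4 MmTtNn=8 MmTtnn=8 MmttNn=4 Mmttnn=4 mmTTNn=2 mmTTnn=2 mmTtNn=4 mmTtnn=4 mmttNn=2 mmttnn=2
M_ T_ N_ hits 18/64; gcd=2; 18÷2/64÷2 = 9/32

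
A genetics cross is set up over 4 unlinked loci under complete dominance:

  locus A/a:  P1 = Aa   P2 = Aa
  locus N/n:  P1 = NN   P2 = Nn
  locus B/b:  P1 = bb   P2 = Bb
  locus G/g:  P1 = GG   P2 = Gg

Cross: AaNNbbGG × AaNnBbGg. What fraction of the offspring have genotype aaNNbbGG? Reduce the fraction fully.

P(aaNNbbGG) = 1/32

AaNNbbGG gametes: ANbG×8, aNbG×8
AaNnBbGg gametes: ANBG×1, ANBg×1, ANbG×1, ANbg×1, AnBG×1, AnBg×1, AnbG×1, Anbg×1, aNBG×1, aNBg×1, aNbG×1, aNbg×1, anBG×1, anBg×1, anbG×1, anbg×1
AaNNbbGG×AaNnBbGg grid (16·16=256): AANNBbGG=8 AANNBbGg=8 AANNbbGG=8 AANNbbGg=8 AANnBbGG=8 AANnBbGg=8 AANnbbGG=8 AANnbbGg=8 AaNNBbGG=16 AaNNBbGg=16 AaNNbbGG=16 AaNNbbGg=16 AaNnBbGG=16 AaNnBbGg=16 AaNnbbGG=16 AaNnbbGg=16 aaNNBbGG=8 aaNNBbGg=8 aaNNbbGG=8 aaNNbbGg=8 aaNnBbGG=8 aaNnBbGg=8 aaNnbbGG=8 aaNnbbGg=8
aaNNbbGG hits 8/256; gcd=8; 8÷8/256÷8 = 1/32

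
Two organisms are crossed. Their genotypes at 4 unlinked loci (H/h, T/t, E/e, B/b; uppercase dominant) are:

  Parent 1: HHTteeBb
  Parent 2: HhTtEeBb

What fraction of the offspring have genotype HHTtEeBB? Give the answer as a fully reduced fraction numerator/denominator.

HHTteeBb gametes: HTeB×4, HTeb×4, HteB×4, Hteb×4
HhTtEeBb gametes: HTEB×1, HTEb×1, HTeB×1, HTeb×1, HtEB×1, HtEb×1, HteB×1, Hteb×1, hTEB×1, hTEb×1, hTeB×1, hTeb×1, htEB×1, htEb×1, hteB×1, hteb×1
HHTteeBb×HhTtEeBb grid (16·16=256): HHTTEeBB=4 HHTTEeBb=8 HHTTEebb=4 HHTTeeBB=4 HHTTeeBb=8 HHTTeebb=4 HHTtEeBB=8 HHTtEeBb=16 HHTtEebb=8 HHTteeBB=8 HHTteeBb=16 HHTteebb=8 HHttEeBB=4 HHttEeBb=8 HHttEebb=4 HHtteeBB=4 HHtteeBb=8 HHtteebb=4 HhTTEeBB=4 HhTTEeBb=8 HhTTEebb=4 HhTTeeBB=4 HhTTeeBb=8 HhTTeebb=4 HhTtEeBB=8 HhTtEeBb=16 HhTtEebb=8 HhTteeBB=8 HhTteeBb=16 HhTteebb=8 HhttEeBB=4 HhttEeBb=8 HhttEebb=4 HhtteeBB=4 HhtteeBb=8 Hhtteebb=4
HHTtEeBB hits 8/256; gcd=8; 8÷8/256÷8 = 1/32

P(HHTtEeBB) = 1/32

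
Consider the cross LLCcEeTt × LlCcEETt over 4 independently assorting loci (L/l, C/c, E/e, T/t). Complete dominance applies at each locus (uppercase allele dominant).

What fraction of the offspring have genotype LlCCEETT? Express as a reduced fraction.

P(LlCCEETT) = 1/64

LLCcEeTt gametes: LCET×2, LCEt×2, LCeT×2, LCet×2, LcET×2, LcEt×2, LceT×2, Lcet×2
LlCcEETt gametes: LCET×2, LCEt×2, LcET×2, LcEt×2, lCET×2, lCEt×2, lcET×2, lcEt×2
LLCcEeTt×LlCcEETt grid (16·16=256): LLCCEETT=4 LLCCEETt=8 LLCCEEtt=4 LLCCEeTT=4 LLCCEeTt=8 LLCCEett=4 LLCcEETT=8 LLCcEETt=16 LLCcEEtt=8 LLCcEeTT=8 LLCcEeTt=16 LLCcEett=8 LLccEETT=4 LLccEETt=8 LLccEEtt=4 LLccEeTT=4 LLccEeTt=8 LLccEett=4 LlCCEETT=4 LlCCEETt=8 LlCCEEtt=4 LlCCEeTT=4 LlCCEeTt=8 LlCCEett=4 LlCcEETT=8 LlCcEETt=16 LlCcEEtt=8 LlCcEeTT=8 LlCcEeTt=16 LlCcEett=8 LlccEETT=4 LlccEETt=8 LlccEEtt=4 LlccEeTT=4 LlccEeTt=8 LlccEett=4
LlCCEETT hits 4/256; gcd=4; 4÷4/256÷4 = 1/64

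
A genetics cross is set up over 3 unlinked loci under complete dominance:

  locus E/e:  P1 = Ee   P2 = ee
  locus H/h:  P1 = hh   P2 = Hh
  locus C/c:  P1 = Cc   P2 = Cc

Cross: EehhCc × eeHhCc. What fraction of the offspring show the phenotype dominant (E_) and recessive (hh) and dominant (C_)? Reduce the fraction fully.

P(E_ hh C_) = 3/16

EehhCc gametes: EhC×2, Ehc×2, ehC×2, ehc×2
eeHhCc gametes: eHC×2, eHc×2, ehC×2, ehc×2
EehhCc×eeHhCc grid (8·8=64): EeHhCC=4 EeHhCc=8 EeHhcc=4 EehhCC=4 EehhCc=8 Eehhcc=4 eeHhCC=4 eeHhCc=8 eeHhcc=4 eehhCC=4 eehhCc=8 eehhcc=4
E_ hh C_ hits 12/64; gcd=4; 12÷4/64÷4 = 3/16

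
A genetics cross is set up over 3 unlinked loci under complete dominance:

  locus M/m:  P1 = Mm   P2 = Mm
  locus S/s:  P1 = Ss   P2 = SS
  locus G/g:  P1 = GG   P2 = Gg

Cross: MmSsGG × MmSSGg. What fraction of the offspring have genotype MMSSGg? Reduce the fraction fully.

P(MMSSGg) = 1/16

MmSsGG gametes: MSG×2, MsG×2, mSG×2, msG×2
MmSSGg gametes: MSG×2, MSg×2, mSG×2, mSg×2
MmSsGG×MmSSGg grid (8·8=64): MMSSGG=4 MMSSGg=4 MMSsGG=4 MMSsGg=4 MmSSGG=8 MmSSGg=8 MmSsGG=8 MmSsGg=8 mmSSGG=4 mmSSGg=4 mmSsGG=4 mmSsGg=4
MMSSGg hits 4/64; gcd=4; 4÷4/64÷4 = 1/16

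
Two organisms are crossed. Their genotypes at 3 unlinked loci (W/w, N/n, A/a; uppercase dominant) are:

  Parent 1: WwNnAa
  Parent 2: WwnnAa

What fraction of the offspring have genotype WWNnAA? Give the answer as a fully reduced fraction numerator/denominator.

WwNnAa gametes: WNA×1, WNa×1, WnA×1, Wna×1, wNA×1, wNa×1, wnA×1, wna×1
WwnnAa gametes: WnA×2, Wna×2, wnA×2, wna×2
WwNnAa×WwnnAa grid (8·8=64): WWNnAA=2 WWNnAa=4 WWNnaa=2 WWnnAA=2 WWnnAa=4 WWnnaa=2 WwNnAA=4 WwNnAa=8 WwNnaa=4 WwnnAA=4 WwnnAa=8 Wwnnaa=4 wwNnAA=2 wwNnAa=4 wwNnaa=2 wwnnAA=2 wwnnAa=4 wwnnaa=2
WWNnAA hits 2/64; gcd=2; 2÷2/64÷2 = 1/32

P(WWNnAA) = 1/32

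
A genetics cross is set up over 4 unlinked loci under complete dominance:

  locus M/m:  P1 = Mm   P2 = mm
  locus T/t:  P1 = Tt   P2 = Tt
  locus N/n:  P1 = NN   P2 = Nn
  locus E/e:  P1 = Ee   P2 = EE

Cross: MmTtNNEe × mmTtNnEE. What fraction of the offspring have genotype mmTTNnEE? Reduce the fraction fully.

MmTtNNEe gametes: MTNE×2, MTNe×2, MtNE×2, MtNe×2, mTNE×2, mTNe×2, mtNE×2, mtNe×2
mmTtNnEE gametes: mTNE×4, mTnE×4, mtNE×4, mtnE×4
MmTtNNEe×mmTtNnEE grid (16·16=256): MmTTNNEE=8 MmTTNNEe=8 MmTTNnEE=8 MmTTNnEe=8 MmTtNNEE=16 MmTtNNEe=16 MmTtNnEE=16 MmTtNnEe=16 MmttNNEE=8 MmttNNEe=8 MmttNnEE=8 MmttNnEe=8 mmTTNNEE=8 mmTTNNEe=8 mmTTNnEE=8 mmTTNnEe=8 mmTtNNEE=16 mmTtNNEe=16 mmTtNnEE=16 mmTtNnEe=16 mmttNNEE=8 mmttNNEe=8 mmttNnEE=8 mmttNnEe=8
mmTTNnEE hits 8/256; gcd=8; 8÷8/256÷8 = 1/32

P(mmTTNnEE) = 1/32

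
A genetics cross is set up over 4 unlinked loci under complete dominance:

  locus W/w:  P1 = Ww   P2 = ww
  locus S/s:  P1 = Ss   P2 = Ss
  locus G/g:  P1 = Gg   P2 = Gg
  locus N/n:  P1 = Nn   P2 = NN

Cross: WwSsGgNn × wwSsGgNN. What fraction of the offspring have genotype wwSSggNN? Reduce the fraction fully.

WwSsGgNn gametes: WSGN×1, WSGn×1, WSgN×1, WSgn×1, WsGN×1, WsGn×1, WsgN×1, Wsgn×1, wSGN×1, wSGn×1, wSgN×1, wSgn×1, wsGN×1, wsGn×1, wsgN×1, wsgn×1
wwSsGgNN gametes: wSGN×4, wSgN×4, wsGN×4, wsgN×4
WwSsGgNn×wwSsGgNN grid (16·16=256): WwSSGGNN=4 WwSSGGNn=4 WwSSGgNN=8 WwSSGgNn=8 WwSSggNN=4 WwSSggNn=4 WwSsGGNN=8 WwSsGGNn=8 WwSsGgNN=16 WwSsGgNn=16 WwSsggNN=8 WwSsggNn=8 WwssGGNN=4 WwssGGNn=4 WwssGgNN=8 WwssGgNn=8 WwssggNN=4 WwssggNn=4 wwSSGGNN=4 wwSSGGNn=4 wwSSGgNN=8 wwSSGgNn=8 wwSSggNN=4 wwSSggNn=4 wwSsGGNN=8 wwSsGGNn=8 wwSsGgNN=16 wwSsGgNn=16 wwSsggNN=8 wwSsggNn=8 wwssGGNN=4 wwssGGNn=4 wwssGgNN=8 wwssGgNn=8 wwssggNN=4 wwssggNn=4
wwSSggNN hits 4/256; gcd=4; 4÷4/256÷4 = 1/64

P(wwSSggNN) = 1/64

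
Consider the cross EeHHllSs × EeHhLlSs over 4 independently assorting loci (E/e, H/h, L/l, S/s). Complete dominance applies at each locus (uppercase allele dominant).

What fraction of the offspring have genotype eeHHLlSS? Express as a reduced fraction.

P(eeHHLlSS) = 1/64

EeHHllSs gametes: EHlS×4, EHls×4, eHlS×4, eHls×4
EeHhLlSs gametes: EHLS×1, EHLs×1, EHlS×1, EHls×1, EhLS×1, EhLs×1, EhlS×1, Ehls×1, eHLS×1, eHLs×1, eHlS×1, eHls×1, ehLS×1, ehLs×1, ehlS×1, ehls×1
EeHHllSs×EeHhLlSs grid (16·16=256): EEHHLlSS=4 EEHHLlSs=8 EEHHLlss=4 EEHHllSS=4 EEHHllSs=8 EEHHllss=4 EEHhLlSS=4 EEHhLlSs=8 EEHhLlss=4 EEHhllSS=4 EEHhllSs=8 EEHhllss=4 EeHHLlSS=8 EeHHLlSs=16 EeHHLlss=8 EeHHllSS=8 EeHHllSs=16 EeHHllss=8 EeHhLlSS=8 EeHhLlSs=16 EeHhLlss=8 EeHhllSS=8 EeHhllSs=16 EeHhllss=8 eeHHLlSS=4 eeHHLlSs=8 eeHHLlss=4 eeHHllSS=4 eeHHllSs=8 eeHHllss=4 eeHhLlSS=4 eeHhLlSs=8 eeHhLlss=4 eeHhllSS=4 eeHhllSs=8 eeHhllss=4
eeHHLlSS hits 4/256; gcd=4; 4÷4/256÷4 = 1/64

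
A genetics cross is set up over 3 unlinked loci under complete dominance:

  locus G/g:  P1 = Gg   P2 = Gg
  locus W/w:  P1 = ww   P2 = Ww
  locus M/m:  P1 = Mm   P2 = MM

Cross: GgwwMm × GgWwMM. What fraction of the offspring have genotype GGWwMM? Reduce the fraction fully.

P(GGWwMM) = 1/16

GgwwMm gametes: GwM×2, Gwm×2, gwM×2, gwm×2
GgWwMM gametes: GWM×2, GwM×2, gWM×2, gwM×2
GgwwMm×GgWwMM grid (8·8=64): GGWwMM=4 GGWwMm=4 GGwwMM=4 GGwwMm=4 GgWwMM=8 GgWwMm=8 GgwwMM=8 GgwwMm=8 ggWwMM=4 ggWwMm=4 ggwwMM=4 ggwwMm=4
GGWwMM hits 4/64; gcd=4; 4÷4/64÷4 = 1/16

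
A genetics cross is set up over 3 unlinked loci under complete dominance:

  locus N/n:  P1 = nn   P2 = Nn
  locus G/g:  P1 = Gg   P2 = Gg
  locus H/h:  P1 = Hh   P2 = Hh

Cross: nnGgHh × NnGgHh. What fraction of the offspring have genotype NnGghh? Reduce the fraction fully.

P(NnGghh) = 1/16

nnGgHh gametes: nGH×2, nGh×2, ngH×2, ngh×2
NnGgHh gametes: NGH×1, NGh×1, NgH×1, Ngh×1, nGH×1, nGh×1, ngH×1, ngh×1
nnGgHh×NnGgHh grid (8·8=64): NnGGHH=2 NnGGHh=4 NnGGhh=2 NnGgHH=4 NnGgHh=8 NnGghh=4 NnggHH=2 NnggHh=4 Nngghh=2 nnGGHH=2 nnGGHh=4 nnGGhh=2 nnGgHH=4 nnGgHh=8 nnGghh=4 nnggHH=2 nnggHh=4 nngghh=2
NnGghh hits 4/64; gcd=4; 4÷4/64÷4 = 1/16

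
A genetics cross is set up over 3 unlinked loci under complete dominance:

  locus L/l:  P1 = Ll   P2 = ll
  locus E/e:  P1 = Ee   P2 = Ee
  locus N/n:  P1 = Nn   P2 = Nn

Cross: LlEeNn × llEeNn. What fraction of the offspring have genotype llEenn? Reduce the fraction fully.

P(llEenn) = 1/16

LlEeNn gametes: LEN×1, LEn×1, LeN×1, Len×1, lEN×1, lEn×1, leN×1, len×1
llEeNn gametes: lEN×2, lEn×2, leN×2, len×2
LlEeNn×llEeNn grid (8·8=64): LlEENN=2 LlEENn=4 LlEEnn=2 LlEeNN=4 LlEeNn=8 LlEenn=4 LleeNN=2 LleeNn=4 Lleenn=2 llEENN=2 llEENn=4 llEEnn=2 llEeNN=4 llEeNn=8 llEenn=4 lleeNN=2 lleeNn=4 lleenn=2
llEenn hits 4/64; gcd=4; 4÷4/64÷4 = 1/16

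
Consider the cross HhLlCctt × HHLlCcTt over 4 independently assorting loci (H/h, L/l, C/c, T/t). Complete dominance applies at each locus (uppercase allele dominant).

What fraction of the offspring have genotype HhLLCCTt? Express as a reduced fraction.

P(HhLLCCTt) = 1/64

HhLlCctt gametes: HLCt×2, HLct×2, HlCt×2, Hlct×2, hLCt×2, hLct×2, hlCt×2, hlct×2
HHLlCcTt gametes: HLCT×2, HLCt×2, HLcT×2, HLct×2, HlCT×2, HlCt×2, HlcT×2, Hlct×2
HhLlCctt×HHLlCcTt grid (16·16=256): HHLLCCTt=4 HHLLCCtt=4 HHLLCcTt=8 HHLLCctt=8 HHLLccTt=4 HHLLcctt=4 HHLlCCTt=8 HHLlCCtt=8 HHLlCcTt=16 HHLlCctt=16 HHLlccTt=8 HHLlcctt=8 HHllCCTt=4 HHllCCtt=4 HHllCcTt=8 HHllCctt=8 HHllccTt=4 HHllcctt=4 HhLLCCTt=4 HhLLCCtt=4 HhLLCcTt=8 HhLLCctt=8 HhLLccTt=4 HhLLcctt=4 HhLlCCTt=8 HhLlCCtt=8 HhLlCcTt=16 HhLlCctt=16 HhLlccTt=8 HhLlcctt=8 HhllCCTt=4 HhllCCtt=4 HhllCcTt=8 HhllCctt=8 HhllccTt=4 Hhllcctt=4
HhLLCCTt hits 4/256; gcd=4; 4÷4/256÷4 = 1/64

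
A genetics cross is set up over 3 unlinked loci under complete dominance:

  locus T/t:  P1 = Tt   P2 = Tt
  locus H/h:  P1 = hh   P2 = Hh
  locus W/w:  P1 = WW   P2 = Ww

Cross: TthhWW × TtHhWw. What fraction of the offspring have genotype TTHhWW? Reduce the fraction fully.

P(TTHhWW) = 1/16

TthhWW gametes: ThW×4, thW×4
TtHhWw gametes: THW×1, THw×1, ThW×1, Thw×1, tHW×1, tHw×1, thW×1, thw×1
TthhWW×TtHhWw grid (8·8=64): TTHhWW=4 TTHhWw=4 TThhWW=4 TThhWw=4 TtHhWW=8 TtHhWw=8 TthhWW=8 TthhWw=8 ttHhWW=4 ttHhWw=4 tthhWW=4 tthhWw=4
TTHhWW hits 4/64; gcd=4; 4÷4/64÷4 = 1/16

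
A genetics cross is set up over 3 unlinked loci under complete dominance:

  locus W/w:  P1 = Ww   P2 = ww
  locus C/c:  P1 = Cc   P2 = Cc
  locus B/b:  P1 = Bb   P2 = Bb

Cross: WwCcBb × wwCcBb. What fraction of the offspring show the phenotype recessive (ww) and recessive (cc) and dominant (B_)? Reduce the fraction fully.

P(ww cc B_) = 3/32

WwCcBb gametes: WCB×1, WCb×1, WcB×1, Wcb×1, wCB×1, wCb×1, wcB×1, wcb×1
wwCcBb gametes: wCB×2, wCb×2, wcB×2, wcb×2
WwCcBb×wwCcBb grid (8·8=64): WwCCBB=2 WwCCBb=4 WwCCbb=2 WwCcBB=4 WwCcBb=8 WwCcbb=4 WwccBB=2 WwccBb=4 Wwccbb=2 wwCCBB=2 wwCCBb=4 wwCCbb=2 wwCcBB=4 wwCcBb=8 wwCcbb=4 wwccBB=2 wwccBb=4 wwccbb=2
ww cc B_ hits 6/64; gcd=2; 6÷2/64÷2 = 3/32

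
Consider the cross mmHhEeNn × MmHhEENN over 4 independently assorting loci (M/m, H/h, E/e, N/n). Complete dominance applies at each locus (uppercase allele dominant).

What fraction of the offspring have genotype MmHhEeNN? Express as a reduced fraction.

mmHhEeNn gametes: mHEN×2, mHEn×2, mHeN×2, mHen×2, mhEN×2, mhEn×2, mheN×2, mhen×2
MmHhEENN gametes: MHEN×4, MhEN×4, mHEN×4, mhEN×4
mmHhEeNn×MmHhEENN grid (16·16=256): MmHHEENN=8 MmHHEENn=8 MmHHEeNN=8 MmHHEeNn=8 MmHhEENN=16 MmHhEENn=16 MmHhEeNN=16 MmHhEeNn=16 MmhhEENN=8 MmhhEENn=8 MmhhEeNN=8 MmhhEeNn=8 mmHHEENN=8 mmHHEENn=8 mmHHEeNN=8 mmHHEeNn=8 mmHhEENN=16 mmHhEENn=16 mmHhEeNN=16 mmHhEeNn=16 mmhhEENN=8 mmhhEENn=8 mmhhEeNN=8 mmhhEeNn=8
MmHhEeNN hits 16/256; gcd=16; 16÷16/256÷16 = 1/16

P(MmHhEeNN) = 1/16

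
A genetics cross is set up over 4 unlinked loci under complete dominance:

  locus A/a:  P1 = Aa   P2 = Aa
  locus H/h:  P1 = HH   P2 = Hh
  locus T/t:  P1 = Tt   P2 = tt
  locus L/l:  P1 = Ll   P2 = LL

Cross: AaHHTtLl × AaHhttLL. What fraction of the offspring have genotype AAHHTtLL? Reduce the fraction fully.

P(AAHHTtLL) = 1/32

AaHHTtLl gametes: AHTL×2, AHTl×2, AHtL×2, AHtl×2, aHTL×2, aHTl×2, aHtL×2, aHtl×2
AaHhttLL gametes: AHtL×4, AhtL×4, aHtL×4, ahtL×4
AaHHTtLl×AaHhttLL grid (16·16=256): AAHHTtLL=8 AAHHTtLl=8 AAHHttLL=8 AAHHttLl=8 AAHhTtLL=8 AAHhTtLl=8 AAHhttLL=8 AAHhttLl=8 AaHHTtLL=16 AaHHTtLl=16 AaHHttLL=16 AaHHttLl=16 AaHhTtLL=16 AaHhTtLl=16 AaHhttLL=16 AaHhttLl=16 aaHHTtLL=8 aaHHTtLl=8 aaHHttLL=8 aaHHttLl=8 aaHhTtLL=8 aaHhTtLl=8 aaHhttLL=8 aaHhttLl=8
AAHHTtLL hits 8/256; gcd=8; 8÷8/256÷8 = 1/32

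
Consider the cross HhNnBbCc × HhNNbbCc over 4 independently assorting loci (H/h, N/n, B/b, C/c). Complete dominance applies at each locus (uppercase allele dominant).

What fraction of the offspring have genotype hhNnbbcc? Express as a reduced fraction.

P(hhNnbbcc) = 1/64

HhNnBbCc gametes: HNBC×1, HNBc×1, HNbC×1, HNbc×1, HnBC×1, HnBc×1, HnbC×1, Hnbc×1, hNBC×1, hNBc×1, hNbC×1, hNbc×1, hnBC×1, hnBc×1, hnbC×1, hnbc×1
HhNNbbCc gametes: HNbC×4, HNbc×4, hNbC×4, hNbc×4
HhNnBbCc×HhNNbbCc grid (16·16=256): HHNNBbCC=4 HHNNBbCc=8 HHNNBbcc=4 HHNNbbCC=4 HHNNbbCc=8 HHNNbbcc=4 HHNnBbCC=4 HHNnBbCc=8 HHNnBbcc=4 HHNnbbCC=4 HHNnbbCc=8 HHNnbbcc=4 HhNNBbCC=8 HhNNBbCc=16 HhNNBbcc=8 HhNNbbCC=8 HhNNbbCc=16 HhNNbbcc=8 HhNnBbCC=8 HhNnBbCc=16 HhNnBbcc=8 HhNnbbCC=8 HhNnbbCc=16 HhNnbbcc=8 hhNNBbCC=4 hhNNBbCc=8 hhNNBbcc=4 hhNNbbCC=4 hhNNbbCc=8 hhNNbbcc=4 hhNnBbCC=4 hhNnBbCc=8 hhNnBbcc=4 hhNnbbCC=4 hhNnbbCc=8 hhNnbbcc=4
hhNnbbcc hits 4/256; gcd=4; 4÷4/256÷4 = 1/64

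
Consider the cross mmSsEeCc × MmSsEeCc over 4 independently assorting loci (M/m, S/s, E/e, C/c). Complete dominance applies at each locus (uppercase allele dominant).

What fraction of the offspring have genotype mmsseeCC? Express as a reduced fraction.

mmSsEeCc gametes: mSEC×2, mSEc×2, mSeC×2, mSec×2, msEC×2, msEc×2, mseC×2, msec×2
MmSsEeCc gametes: MSEC×1, MSEc×1, MSeC×1, MSec×1, MsEC×1, MsEc×1, MseC×1, Msec×1, mSEC×1, mSEc×1, mSeC×1, mSec×1, msEC×1, msEc×1, mseC×1, msec×1
mmSsEeCc×MmSsEeCc grid (16·16=256): MmSSEECC=2 MmSSEECc=4 MmSSEEcc=2 MmSSEeCC=4 MmSSEeCc=8 MmSSEecc=4 MmSSeeCC=2 MmSSeeCc=4 MmSSeecc=2 MmSsEECC=4 MmSsEECc=8 MmSsEEcc=4 MmSsEeCC=8 MmSsEeCc=16 MmSsEecc=8 MmSseeCC=4 MmSseeCc=8 MmSseecc=4 MmssEECC=2 MmssEECc=4 MmssEEcc=2 MmssEeCC=4 MmssEeCc=8 MmssEecc=4 MmsseeCC=2 MmsseeCc=4 Mmsseecc=2 mmSSEECC=2 mmSSEECc=4 mmSSEEcc=2 mmSSEeCC=4 mmSSEeCc=8 mmSSEecc=4 mmSSeeCC=2 mmSSeeCc=4 mmSSeecc=2 mmSsEECC=4 mmSsEECc=8 mmSsEEcc=4 mmSsEeCC=8 mmSsEeCc=16 mmSsEecc=8 mmSseeCC=4 mmSseeCc=8 mmSseecc=4 mmssEECC=2 mmssEECc=4 mmssEEcc=2 mmssEeCC=4 mmssEeCc=8 mmssEecc=4 mmsseeCC=2 mmsseeCc=4 mmsseecc=2
mmsseeCC hits 2/256; gcd=2; 2÷2/256÷2 = 1/128

P(mmsseeCC) = 1/128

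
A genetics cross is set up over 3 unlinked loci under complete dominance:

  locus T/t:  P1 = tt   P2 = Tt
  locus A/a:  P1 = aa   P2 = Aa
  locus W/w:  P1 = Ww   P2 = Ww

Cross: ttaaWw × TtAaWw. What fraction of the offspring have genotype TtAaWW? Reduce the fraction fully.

P(TtAaWW) = 1/16

ttaaWw gametes: taW×4, taw×4
TtAaWw gametes: TAW×1, TAw×1, TaW×1, Taw×1, tAW×1, tAw×1, taW×1, taw×1
ttaaWw×TtAaWw grid (8·8=64): TtAaWW=4 TtAaWw=8 TtAaww=4 TtaaWW=4 TtaaWw=8 Ttaaww=4 ttAaWW=4 ttAaWw=8 ttAaww=4 ttaaWW=4 ttaaWw=8 ttaaww=4
TtAaWW hits 4/64; gcd=4; 4÷4/64÷4 = 1/16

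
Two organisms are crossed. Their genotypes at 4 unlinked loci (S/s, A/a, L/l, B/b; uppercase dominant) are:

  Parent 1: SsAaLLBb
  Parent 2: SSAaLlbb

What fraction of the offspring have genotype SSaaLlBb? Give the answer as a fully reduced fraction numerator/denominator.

P(SSaaLlBb) = 1/32

SsAaLLBb gametes: SALB×2, SALb×2, SaLB×2, SaLb×2, sALB×2, sALb×2, saLB×2, saLb×2
SSAaLlbb gametes: SALb×4, SAlb×4, SaLb×4, Salb×4
SsAaLLBb×SSAaLlbb grid (16·16=256): SSAALLBb=8 SSAALLbb=8 SSAALlBb=8 SSAALlbb=8 SSAaLLBb=16 SSAaLLbb=16 SSAaLlBb=16 SSAaLlbb=16 SSaaLLBb=8 SSaaLLbb=8 SSaaLlBb=8 SSaaLlbb=8 SsAALLBb=8 SsAALLbb=8 SsAALlBb=8 SsAALlbb=8 SsAaLLBb=16 SsAaLLbb=16 SsAaLlBb=16 SsAaLlbb=16 SsaaLLBb=8 SsaaLLbb=8 SsaaLlBb=8 SsaaLlbb=8
SSaaLlBb hits 8/256; gcd=8; 8÷8/256÷8 = 1/32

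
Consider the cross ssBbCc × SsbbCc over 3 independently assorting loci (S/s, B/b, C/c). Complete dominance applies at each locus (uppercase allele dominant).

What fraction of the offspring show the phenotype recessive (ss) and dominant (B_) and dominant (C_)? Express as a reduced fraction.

ssBbCc gametes: sBC×2, sBc×2, sbC×2, sbc×2
SsbbCc gametes: SbC×2, Sbc×2, sbC×2, sbc×2
ssBbCc×SsbbCc grid (8·8=64): SsBbCC=4 SsBbCc=8 SsBbcc=4 SsbbCC=4 SsbbCc=8 Ssbbcc=4 ssBbCC=4 ssBbCc=8 ssBbcc=4 ssbbCC=4 ssbbCc=8 ssbbcc=4
ss B_ C_ hits 12/64; gcd=4; 12÷4/64÷4 = 3/16

P(ss B_ C_) = 3/16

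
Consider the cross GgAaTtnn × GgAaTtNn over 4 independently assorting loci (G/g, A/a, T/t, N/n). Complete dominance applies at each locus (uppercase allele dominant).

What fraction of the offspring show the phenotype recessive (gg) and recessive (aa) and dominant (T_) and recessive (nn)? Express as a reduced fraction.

P(gg aa T_ nn) = 3/128

GgAaTtnn gametes: GATn×2, GAtn×2, GaTn×2, Gatn×2, gATn×2, gAtn×2, gaTn×2, gatn×2
GgAaTtNn gametes: GATN×1, GATn×1, GAtN×1, GAtn×1, GaTN×1, GaTn×1, GatN×1, Gatn×1, gATN×1, gATn×1, gAtN×1, gAtn×1, gaTN×1, gaTn×1, gatN×1, gatn×1
GgAaTtnn×GgAaTtNn grid (16·16=256): GGAATTNn=2 GGAATTnn=2 GGAATtNn=4 GGAATtnn=4 GGAAttNn=2 GGAAttnn=2 GGAaTTNn=4 GGAaTTnn=4 GGAaTtNn=8 GGAaTtnn=8 GGAattNn=4 GGAattnn=4 GGaaTTNn=2 GGaaTTnn=2 GGaaTtNn=4 GGaaTtnn=4 GGaattNn=2 GGaattnn=2 GgAATTNn=4 GgAATTnn=4 GgAATtNn=8 GgAATtnn=8 GgAAttNn=4 GgAAttnn=4 GgAaTTNn=8 GgAaTTnn=8 GgAaTtNn=16 GgAaTtnn=16 GgAattNn=8 GgAattnn=8 GgaaTTNn=4 GgaaTTnn=4 GgaaTtNn=8 GgaaTtnn=8 GgaattNn=4 Ggaattnn=4 ggAATTNn=2 ggAATTnn=2 ggAATtNn=4 ggAATtnn=4 ggAAttNn=2 ggAAttnn=2 ggAaTTNn=4 ggAaTTnn=4 ggAaTtNn=8 ggAaTtnn=8 ggAattNn=4 ggAattnn=4 ggaaTTNn=2 ggaaTTnn=2 ggaaTtNn=4 ggaaTtnn=4 ggaattNn=2 ggaattnn=2
gg aa T_ nn hits 6/256; gcd=2; 6÷2/256÷2 = 3/128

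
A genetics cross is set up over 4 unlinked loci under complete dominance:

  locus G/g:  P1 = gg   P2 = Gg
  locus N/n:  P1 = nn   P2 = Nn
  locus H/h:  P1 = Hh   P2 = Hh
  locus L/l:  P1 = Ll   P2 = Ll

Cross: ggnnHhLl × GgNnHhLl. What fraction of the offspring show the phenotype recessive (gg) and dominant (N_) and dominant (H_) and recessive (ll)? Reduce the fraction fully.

ggnnHhLl gametes: gnHL×4, gnHl×4, gnhL×4, gnhl×4
GgNnHhLl gametes: GNHL×1, GNHl×1, GNhL×1, GNhl×1, GnHL×1, GnHl×1, GnhL×1, Gnhl×1, gNHL×1, gNHl×1, gNhL×1, gNhl×1, gnHL×1, gnHl×1, gnhL×1, gnhl×1
ggnnHhLl×GgNnHhLl grid (16·16=256): GgNnHHLL=4 GgNnHHLl=8 GgNnHHll=4 GgNnHhLL=8 GgNnHhLl=16 GgNnHhll=8 GgNnhhLL=4 GgNnhhLl=8 GgNnhhll=4 GgnnHHLL=4 GgnnHHLl=8 GgnnHHll=4 GgnnHhLL=8 GgnnHhLl=16 GgnnHhll=8 GgnnhhLL=4 GgnnhhLl=8 Ggnnhhll=4 ggNnHHLL=4 ggNnHHLl=8 ggNnHHll=4 ggNnHhLL=8 ggNnHhLl=16 ggNnHhll=8 ggNnhhLL=4 ggNnhhLl=8 ggNnhhll=4 ggnnHHLL=4 ggnnHHLl=8 ggnnHHll=4 ggnnHhLL=8 ggnnHhLl=16 ggnnHhll=8 ggnnhhLL=4 ggnnhhLl=8 ggnnhhll=4
gg N_ H_ ll hits 12/256; gcd=4; 12÷4/256÷4 = 3/64

P(gg N_ H_ ll) = 3/64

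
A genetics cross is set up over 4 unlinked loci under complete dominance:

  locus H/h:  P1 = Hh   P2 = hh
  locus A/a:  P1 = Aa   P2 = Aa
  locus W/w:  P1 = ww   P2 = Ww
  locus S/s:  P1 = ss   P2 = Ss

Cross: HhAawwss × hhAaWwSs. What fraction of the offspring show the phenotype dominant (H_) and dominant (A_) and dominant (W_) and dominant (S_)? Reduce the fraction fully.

HhAawwss gametes: HAws×4, Haws×4, hAws×4, haws×4
hhAaWwSs gametes: hAWS×2, hAWs×2, hAwS×2, hAws×2, haWS×2, haWs×2, hawS×2, haws×2
HhAawwss×hhAaWwSs grid (16·16=256): HhAAWwSs=8 HhAAWwss=8 HhAAwwSs=8 HhAAwwss=8 HhAaWwSs=16 HhAaWwss=16 HhAawwSs=16 HhAawwss=16 HhaaWwSs=8 HhaaWwss=8 HhaawwSs=8 Hhaawwss=8 hhAAWwSs=8 hhAAWwss=8 hhAAwwSs=8 hhAAwwss=8 hhAaWwSs=16 hhAaWwss=16 hhAawwSs=16 hhAawwss=16 hhaaWwSs=8 hhaaWwss=8 hhaawwSs=8 hhaawwss=8
H_ A_ W_ S_ hits 24/256; gcd=8; 24÷8/256÷8 = 3/32

P(H_ A_ W_ S_) = 3/32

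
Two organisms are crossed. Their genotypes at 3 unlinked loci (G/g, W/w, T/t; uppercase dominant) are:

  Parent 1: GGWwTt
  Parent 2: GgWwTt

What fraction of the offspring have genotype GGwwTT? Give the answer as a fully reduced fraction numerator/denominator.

P(GGwwTT) = 1/32

GGWwTt gametes: GWT×2, GWt×2, GwT×2, Gwt×2
GgWwTt gametes: GWT×1, GWt×1, GwT×1, Gwt×1, gWT×1, gWt×1, gwT×1, gwt×1
GGWwTt×GgWwTt grid (8·8=64): GGWWTT=2 GGWWTt=4 GGWWtt=2 GGWwTT=4 GGWwTt=8 GGWwtt=4 GGwwTT=2 GGwwTt=4 GGwwtt=2 GgWWTT=2 GgWWTt=4 GgWWtt=2 GgWwTT=4 GgWwTt=8 GgWwtt=4 GgwwTT=2 GgwwTt=4 Ggwwtt=2
GGwwTT hits 2/64; gcd=2; 2÷2/64÷2 = 1/32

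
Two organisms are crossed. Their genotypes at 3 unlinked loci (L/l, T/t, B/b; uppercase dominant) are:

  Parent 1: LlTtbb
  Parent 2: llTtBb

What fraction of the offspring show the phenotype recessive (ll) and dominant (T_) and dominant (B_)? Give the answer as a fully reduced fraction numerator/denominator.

LlTtbb gametes: LTb×2, Ltb×2, lTb×2, ltb×2
llTtBb gametes: lTB×2, lTb×2, ltB×2, ltb×2
LlTtbb×llTtBb grid (8·8=64): LlTTBb=4 LlTTbb=4 LlTtBb=8 LlTtbb=8 LlttBb=4 Llttbb=4 llTTBb=4 llTTbb=4 llTtBb=8 llTtbb=8 llttBb=4 llttbb=4
ll T_ B_ hits 12/64; gcd=4; 12÷4/64÷4 = 3/16

P(ll T_ B_) = 3/16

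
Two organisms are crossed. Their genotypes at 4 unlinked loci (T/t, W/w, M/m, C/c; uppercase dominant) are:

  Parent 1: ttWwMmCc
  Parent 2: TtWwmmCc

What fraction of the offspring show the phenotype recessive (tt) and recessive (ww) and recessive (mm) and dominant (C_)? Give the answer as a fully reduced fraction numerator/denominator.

P(tt ww mm C_) = 3/64

ttWwMmCc gametes: tWMC×2, tWMc×2, tWmC×2, tWmc×2, twMC×2, twMc×2, twmC×2, twmc×2
TtWwmmCc gametes: TWmC×2, TWmc×2, TwmC×2, Twmc×2, tWmC×2, tWmc×2, twmC×2, twmc×2
ttWwMmCc×TtWwmmCc grid (16·16=256): TtWWMmCC=4 TtWWMmCc=8 TtWWMmcc=4 TtWWmmCC=4 TtWWmmCc=8 TtWWmmcc=4 TtWwMmCC=8 TtWwMmCc=16 TtWwMmcc=8 TtWwmmCC=8 TtWwmmCc=16 TtWwmmcc=8 TtwwMmCC=4 TtwwMmCc=8 TtwwMmcc=4 TtwwmmCC=4 TtwwmmCc=8 Ttwwmmcc=4 ttWWMmCC=4 ttWWMmCc=8 ttWWMmcc=4 ttWWmmCC=4 ttWWmmCc=8 ttWWmmcc=4 ttWwMmCC=8 ttWwMmCc=16 ttWwMmcc=8 ttWwmmCC=8 ttWwmmCc=16 ttWwmmcc=8 ttwwMmCC=4 ttwwMmCc=8 ttwwMmcc=4 ttwwmmCC=4 ttwwmmCc=8 ttwwmmcc=4
tt ww mm C_ hits 12/256; gcd=4; 12÷4/256÷4 = 3/64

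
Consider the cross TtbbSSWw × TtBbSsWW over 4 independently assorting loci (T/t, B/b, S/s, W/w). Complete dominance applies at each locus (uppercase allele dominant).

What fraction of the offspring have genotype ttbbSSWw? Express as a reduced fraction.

P(ttbbSSWw) = 1/32

TtbbSSWw gametes: TbSW×4, TbSw×4, tbSW×4, tbSw×4
TtBbSsWW gametes: TBSW×2, TBsW×2, TbSW×2, TbsW×2, tBSW×2, tBsW×2, tbSW×2, tbsW×2
TtbbSSWw×TtBbSsWW grid (16·16=256): TTBbSSWW=8 TTBbSSWw=8 TTBbSsWW=8 TTBbSsWw=8 TTbbSSWW=8 TTbbSSWw=8 TTbbSsWW=8 TTbbSsWw=8 TtBbSSWW=16 TtBbSSWw=16 TtBbSsWW=16 TtBbSsWw=16 TtbbSSWW=16 TtbbSSWw=16 TtbbSsWW=16 TtbbSsWw=16 ttBbSSWW=8 ttBbSSWw=8 ttBbSsWW=8 ttBbSsWw=8 ttbbSSWW=8 ttbbSSWw=8 ttbbSsWW=8 ttbbSsWw=8
ttbbSSWw hits 8/256; gcd=8; 8÷8/256÷8 = 1/32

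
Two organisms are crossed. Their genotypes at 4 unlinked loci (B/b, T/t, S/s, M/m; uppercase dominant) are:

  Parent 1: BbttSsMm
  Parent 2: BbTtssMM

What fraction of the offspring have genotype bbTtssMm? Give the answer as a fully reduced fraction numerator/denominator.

BbttSsMm gametes: BtSM×2, BtSm×2, BtsM×2, Btsm×2, btSM×2, btSm×2, btsM×2, btsm×2
BbTtssMM gametes: BTsM×4, BtsM×4, bTsM×4, btsM×4
BbttSsMm×BbTtssMM grid (16·16=256): BBTtSsMM=8 BBTtSsMm=8 BBTtssMM=8 BBTtssMm=8 BBttSsMM=8 BBttSsMm=8 BBttssMM=8 BBttssMm=8 BbTtSsMM=16 BbTtSsMm=16 BbTtssMM=16 BbTtssMm=16 BbttSsMM=16 BbttSsMm=16 BbttssMM=16 BbttssMm=16 bbTtSsMM=8 bbTtSsMm=8 bbTtssMM=8 bbTtssMm=8 bbttSsMM=8 bbttSsMm=8 bbttssMM=8 bbttssMm=8
bbTtssMm hits 8/256; gcd=8; 8÷8/256÷8 = 1/32

P(bbTtssMm) = 1/32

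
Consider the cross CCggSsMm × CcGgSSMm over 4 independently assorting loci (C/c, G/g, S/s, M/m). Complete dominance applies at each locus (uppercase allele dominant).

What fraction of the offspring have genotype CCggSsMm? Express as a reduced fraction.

CCggSsMm gametes: CgSM×4, CgSm×4, CgsM×4, Cgsm×4
CcGgSSMm gametes: CGSM×2, CGSm×2, CgSM×2, CgSm×2, cGSM×2, cGSm×2, cgSM×2, cgSm×2
CCggSsMm×CcGgSSMm grid (16·16=256): CCGgSSMM=8 CCGgSSMm=16 CCGgSSmm=8 CCGgSsMM=8 CCGgSsMm=16 CCGgSsmm=8 CCggSSMM=8 CCggSSMm=16 CCggSSmm=8 CCggSsMM=8 CCggSsMm=16 CCggSsmm=8 CcGgSSMM=8 CcGgSSMm=16 CcGgSSmm=8 CcGgSsMM=8 CcGgSsMm=16 CcGgSsmm=8 CcggSSMM=8 CcggSSMm=16 CcggSSmm=8 CcggSsMM=8 CcggSsMm=16 CcggSsmm=8
CCggSsMm hits 16/256; gcd=16; 16÷16/256÷16 = 1/16

P(CCggSsMm) = 1/16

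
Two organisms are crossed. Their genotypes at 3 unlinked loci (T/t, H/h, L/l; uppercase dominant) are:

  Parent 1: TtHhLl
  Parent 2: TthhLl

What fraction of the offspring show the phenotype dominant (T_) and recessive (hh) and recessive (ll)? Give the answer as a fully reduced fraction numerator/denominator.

TtHhLl gametes: THL×1, THl×1, ThL×1, Thl×1, tHL×1, tHl×1, thL×1, thl×1
TthhLl gametes: ThL×2, Thl×2, thL×2, thl×2
TtHhLl×TthhLl grid (8·8=64): TTHhLL=2 TTHhLl=4 TTHhll=2 TThhLL=2 TThhLl=4 TThhll=2 TtHhLL=4 TtHhLl=8 TtHhll=4 TthhLL=4 TthhLl=8 Tthhll=4 ttHhLL=2 ttHhLl=4 ttHhll=2 tthhLL=2 tthhLl=4 tthhll=2
T_ hh ll hits 6/64; gcd=2; 6÷2/64÷2 = 3/32

P(T_ hh ll) = 3/32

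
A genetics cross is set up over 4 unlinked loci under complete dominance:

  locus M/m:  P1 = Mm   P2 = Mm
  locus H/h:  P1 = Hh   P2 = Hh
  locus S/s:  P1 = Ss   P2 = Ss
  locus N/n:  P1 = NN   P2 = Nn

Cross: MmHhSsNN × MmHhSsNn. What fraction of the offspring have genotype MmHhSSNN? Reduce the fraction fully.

P(MmHhSSNN) = 1/32

MmHhSsNN gametes: MHSN×2, MHsN×2, MhSN×2, MhsN×2, mHSN×2, mHsN×2, mhSN×2, mhsN×2
MmHhSsNn gametes: MHSN×1, MHSn×1, MHsN×1, MHsn×1, MhSN×1, MhSn×1, MhsN×1, Mhsn×1, mHSN×1, mHSn×1, mHsN×1, mHsn×1, mhSN×1, mhSn×1, mhsN×1, mhsn×1
MmHhSsNN×MmHhSsNn grid (16·16=256): MMHHSSNN=2 MMHHSSNn=2 MMHHSsNN=4 MMHHSsNn=4 MMHHssNN=2 MMHHssNn=2 MMHhSSNN=4 MMHhSSNn=4 MMHhSsNN=8 MMHhSsNn=8 MMHhssNN=4 MMHhssNn=4 MMhhSSNN=2 MMhhSSNn=2 MMhhSsNN=4 MMhhSsNn=4 MMhhssNN=2 MMhhssNn=2 MmHHSSNN=4 MmHHSSNn=4 MmHHSsNN=8 MmHHSsNn=8 MmHHssNN=4 MmHHssNn=4 MmHhSSNN=8 MmHhSSNn=8 MmHhSsNN=16 MmHhSsNn=16 MmHhssNN=8 MmHhssNn=8 MmhhSSNN=4 MmhhSSNn=4 MmhhSsNN=8 MmhhSsNn=8 MmhhssNN=4 MmhhssNn=4 mmHHSSNN=2 mmHHSSNn=2 mmHHSsNN=4 mmHHSsNn=4 mmHHssNN=2 mmHHssNn=2 mmHhSSNN=4 mmHhSSNn=4 mmHhSsNN=8 mmHhSsNn=8 mmHhssNN=4 mmHhssNn=4 mmhhSSNN=2 mmhhSSNn=2 mmhhSsNN=4 mmhhSsNn=4 mmhhssNN=2 mmhhssNn=2
MmHhSSNN hits 8/256; gcd=8; 8÷8/256÷8 = 1/32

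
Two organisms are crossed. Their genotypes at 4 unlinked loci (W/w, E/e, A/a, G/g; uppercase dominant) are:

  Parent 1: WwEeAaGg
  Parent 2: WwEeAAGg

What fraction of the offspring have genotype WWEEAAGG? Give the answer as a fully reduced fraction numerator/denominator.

WwEeAaGg gametes: WEAG×1, WEAg×1, WEaG×1, WEag×1, WeAG×1, WeAg×1, WeaG×1, Weag×1, wEAG×1, wEAg×1, wEaG×1, wEag×1, weAG×1, weAg×1, weaG×1, weag×1
WwEeAAGg gametes: WEAG×2, WEAg×2, WeAG×2, WeAg×2, wEAG×2, wEAg×2, weAG×2, weAg×2
WwEeAaGg×WwEeAAGg grid (16·16=256): WWEEAAGG=2 WWEEAAGg=4 WWEEAAgg=2 WWEEAaGG=2 WWEEAaGg=4 WWEEAagg=2 WWEeAAGG=4 WWEeAAGg=8 WWEeAAgg=4 WWEeAaGG=4 WWEeAaGg=8 WWEeAagg=4 WWeeAAGG=2 WWeeAAGg=4 WWeeAAgg=2 WWeeAaGG=2 WWeeAaGg=4 WWeeAagg=2 WwEEAAGG=4 WwEEAAGg=8 WwEEAAgg=4 WwEEAaGG=4 WwEEAaGg=8 WwEEAagg=4 WwEeAAGG=8 WwEeAAGg=16 WwEeAAgg=8 WwEeAaGG=8 WwEeAaGg=16 WwEeAagg=8 WweeAAGG=4 WweeAAGg=8 WweeAAgg=4 WweeAaGG=4 WweeAaGg=8 WweeAagg=4 wwEEAAGG=2 wwEEAAGg=4 wwEEAAgg=2 wwEEAaGG=2 wwEEAaGg=4 wwEEAagg=2 wwEeAAGG=4 wwEeAAGg=8 wwEeAAgg=4 wwEeAaGG=4 wwEeAaGg=8 wwEeAagg=4 wweeAAGG=2 wweeAAGg=4 wweeAAgg=2 wweeAaGG=2 wweeAaGg=4 wweeAagg=2
WWEEAAGG hits 2/256; gcd=2; 2÷2/256÷2 = 1/128

P(WWEEAAGG) = 1/128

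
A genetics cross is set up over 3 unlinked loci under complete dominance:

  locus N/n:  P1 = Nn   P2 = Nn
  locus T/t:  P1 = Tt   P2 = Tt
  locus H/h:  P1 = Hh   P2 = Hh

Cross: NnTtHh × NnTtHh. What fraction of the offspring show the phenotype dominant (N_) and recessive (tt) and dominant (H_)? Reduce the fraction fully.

P(N_ tt H_) = 9/64

NnTtHh gametes: NTH×1, NTh×1, NtH×1, Nth×1, nTH×1, nTh×1, ntH×1, nth×1
NnTtHh gametes: NTH×1, NTh×1, NtH×1, Nth×1, nTH×1, nTh×1, ntH×1, nth×1
NnTtHh×NnTtHh grid (8·8=64): NNTTHH=1 NNTTHh=2 NNTThh=1 NNTtHH=2 NNTtHh=4 NNTthh=2 NNttHH=1 NNttHh=2 NNtthh=1 NnTTHH=2 NnTTHh=4 NnTThh=2 NnTtHH=4 NnTtHh=8 NnTthh=4 NnttHH=2 NnttHh=4 Nntthh=2 nnTTHH=1 nnTTHh=2 nnTThh=1 nnTtHH=2 nnTtHh=4 nnTthh=2 nnttHH=1 nnttHh=2 nntthh=1
N_ tt H_ hits 9/64; gcd=1; 9÷1/64÷1 = 9/64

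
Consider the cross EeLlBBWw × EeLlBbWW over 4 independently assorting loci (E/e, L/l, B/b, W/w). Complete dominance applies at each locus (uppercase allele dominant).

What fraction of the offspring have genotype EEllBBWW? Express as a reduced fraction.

EeLlBBWw gametes: ELBW×2, ELBw×2, ElBW×2, ElBw×2, eLBW×2, eLBw×2, elBW×2, elBw×2
EeLlBbWW gametes: ELBW×2, ELbW×2, ElBW×2, ElbW×2, eLBW×2, eLbW×2, elBW×2, elbW×2
EeLlBBWw×EeLlBbWW grid (16·16=256): EELLBBWW=4 EELLBBWw=4 EELLBbWW=4 EELLBbWw=4 EELlBBWW=8 EELlBBWw=8 EELlBbWW=8 EELlBbWw=8 EEllBBWW=4 EEllBBWw=4 EEllBbWW=4 EEllBbWw=4 EeLLBBWW=8 EeLLBBWw=8 EeLLBbWW=8 EeLLBbWw=8 EeLlBBWW=16 EeLlBBWw=16 EeLlBbWW=16 EeLlBbWw=16 EellBBWW=8 EellBBWw=8 EellBbWW=8 EellBbWw=8 eeLLBBWW=4 eeLLBBWw=4 eeLLBbWW=4 eeLLBbWw=4 eeLlBBWW=8 eeLlBBWw=8 eeLlBbWW=8 eeLlBbWw=8 eellBBWW=4 eellBBWw=4 eellBbWW=4 eellBbWw=4
EEllBBWW hits 4/256; gcd=4; 4÷4/256÷4 = 1/64

P(EEllBBWW) = 1/64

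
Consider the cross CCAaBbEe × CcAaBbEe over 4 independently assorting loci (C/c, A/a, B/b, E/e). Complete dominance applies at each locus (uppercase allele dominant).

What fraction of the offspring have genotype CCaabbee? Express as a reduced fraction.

P(CCaabbee) = 1/128

CCAaBbEe gametes: CABE×2, CABe×2, CAbE×2, CAbe×2, CaBE×2, CaBe×2, CabE×2, Cabe×2
CcAaBbEe gametes: CABE×1, CABe×1, CAbE×1, CAbe×1, CaBE×1, CaBe×1, CabE×1, Cabe×1, cABE×1, cABe×1, cAbE×1, cAbe×1, caBE×1, caBe×1, cabE×1, cabe×1
CCAaBbEe×CcAaBbEe grid (16·16=256): CCAABBEE=2 CCAABBEe=4 CCAABBee=2 CCAABbEE=4 CCAABbEe=8 CCAABbee=4 CCAAbbEE=2 CCAAbbEe=4 CCAAbbee=2 CCAaBBEE=4 CCAaBBEe=8 CCAaBBee=4 CCAaBbEE=8 CCAaBbEe=16 CCAaBbee=8 CCAabbEE=4 CCAabbEe=8 CCAabbee=4 CCaaBBEE=2 CCaaBBEe=4 CCaaBBee=2 CCaaBbEE=4 CCaaBbEe=8 CCaaBbee=4 CCaabbEE=2 CCaabbEe=4 CCaabbee=2 CcAABBEE=2 CcAABBEe=4 CcAABBee=2 CcAABbEE=4 CcAABbEe=8 CcAABbee=4 CcAAbbEE=2 CcAAbbEe=4 CcAAbbee=2 CcAaBBEE=4 CcAaBBEe=8 CcAaBBee=4 CcAaBbEE=8 CcAaBbEe=16 CcAaBbee=8 CcAabbEE=4 CcAabbEe=8 CcAabbee=4 CcaaBBEE=2 CcaaBBEe=4 CcaaBBee=2 CcaaBbEE=4 CcaaBbEe=8 CcaaBbee=4 CcaabbEE=2 CcaabbEe=4 Ccaabbee=2
CCaabbee hits 2/256; gcd=2; 2÷2/256÷2 = 1/128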